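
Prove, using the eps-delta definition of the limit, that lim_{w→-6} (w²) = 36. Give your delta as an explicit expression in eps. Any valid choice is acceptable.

Let eps > 0. We seek delta > 0 with 0 < |w + 6| < delta ⇒ |w² − 36| < eps.
Factor: w² − 36 = (w + 6)(w - 6), so |w² − 36| = |w + 6|·|w - 6|.
Restrict delta ≤ 1. Then |w + 6| < 1 gives |w| < 7, so by the triangle inequality |w - 6| ≤ 7 + 6 = 13.
Hence |w² − 36| ≤ 13|w + 6|, which is < eps once |w + 6| < eps/13.
Take delta = min(1, eps/13). If 0 < |w + 6| < delta then both bounds hold and |w² − 36| ≤ 13|w + 6| < 13·(eps/13) = eps.

delta = min(1, eps/13)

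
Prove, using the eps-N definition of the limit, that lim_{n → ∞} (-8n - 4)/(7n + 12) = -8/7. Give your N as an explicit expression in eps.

Fix eps > 0. For n ≥ 1, |(-8n - 4)/(7n + 12) + 8/7| = |68|/(7(7n + 12)) = 68/(7(7n + 12)).
Since 7n + 12 ≥ 7n for n ≥ 1, this is ≤ 68/(7·7n) = (68/49)/n.
So |(-8n - 4)/(7n + 12) + 8/7| < eps whenever n > (68/49)/eps.
Take N = (68/49)/eps. If n > N then |(-8n - 4)/(7n + 12) + 8/7| ≤ (68/49)/n < eps.

N = (68/49)/eps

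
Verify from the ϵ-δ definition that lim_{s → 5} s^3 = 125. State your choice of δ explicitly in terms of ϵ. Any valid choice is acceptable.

δ = min(1, ϵ/91)

Let ϵ > 0 be given. We seek δ > 0 with 0 < |s − 5| < δ ⇒ |s^3 − 125| < ϵ.
Factor: s^3 − 125 = (s − 5)(s^2 + 5s + 25), so |s^3 − 125| = |s − 5|·|s^2 + 5s + 25|.
Impose δ ≤ 1 so that |s| < 6; then |s^2 + 5s + 25| ≤ 91.
Hence |s^3 − 125| ≤ 91|s − 5|, which is < ϵ once |s − 5| < ϵ/91.
Take δ = min(1, ϵ/91). If 0 < |s − 5| < δ then both bounds hold and |s^3 − 125| ≤ 91|s − 5| < 91·(ϵ/91) = ϵ.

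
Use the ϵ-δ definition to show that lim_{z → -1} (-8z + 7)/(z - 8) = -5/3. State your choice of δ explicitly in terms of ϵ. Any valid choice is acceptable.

Let ϵ > 0. We want δ > 0 with 0 < |z + 1| < δ ⇒ |(-8z + 7)/(z - 8) + 5/3| < ϵ.
Combining over a common denominator, (-8z + 7)/(z - 8) + 5/3 = [(-8z + 7)·(-9) − 15·(z - 8)] / [(-9)·(z - 8)] = 57(z + 1) / ((-9)(z - 8)).
So |(-8z + 7)/(z - 8) + 5/3| = 57|z + 1| / (9·|z − 8|).
Restrict δ ≤ 9/2. Then |z + 1| < 9/2 gives |z − 8| = |(z + 1) + (-9)| ≥ 9 − 9/2 = 9/2.
Hence |(-8z + 7)/(z - 8) + 5/3| < 57|z + 1|/(9·(9/2)) = (38/27)|z + 1|, which is < ϵ once |z + 1| < (27/38)ϵ.
Take δ = min(9/2, (27/38)ϵ). Then 0 < |z + 1| < δ forces both bounds, so |(-8z + 7)/(z - 8) + 5/3| < ϵ.

δ = min(9/2, (27/38)ϵ)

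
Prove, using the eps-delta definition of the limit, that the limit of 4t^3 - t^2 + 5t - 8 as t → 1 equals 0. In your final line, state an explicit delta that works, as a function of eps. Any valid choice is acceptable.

Let eps > 0 be given. We want delta > 0 such that 0 < |t − 1| < delta implies |(4t^3 - t^2 + 5t - 8)| < eps.
(4t^3 - t^2 + 5t - 8) = 4t^3 - t^2 + 5t - 8 = (t − 1)(4t^2 + 3t + 8).
So |(4t^3 - t^2 + 5t - 8)| = |t − 1|·|4t^2 + 3t + 8|.
Assume first that |t − 1| < 1, so |t| < 2. Then |4t^2 + 3t + 8| ≤ 4·2^2 + 3·2 + 8 = 30.
Hence |(4t^3 - t^2 + 5t - 8)| ≤ 30|t − 1| < eps provided |t − 1| < eps/30.
Choosing delta = min(1, eps/30) ensures both conditions, hence |(4t^3 - t^2 + 5t - 8)| < eps.

delta = min(1, eps/30)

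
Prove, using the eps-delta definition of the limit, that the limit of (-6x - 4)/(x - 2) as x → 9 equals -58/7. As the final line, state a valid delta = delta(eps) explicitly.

delta = min(7/2, (49/32)eps)

Let eps > 0. We want delta > 0 with 0 < |x − 9| < delta ⇒ |(-6x - 4)/(x - 2) + 58/7| < eps.
Combining over a common denominator, (-6x - 4)/(x - 2) + 58/7 = [(-6x - 4)·7 − (-58)·(x - 2)] / [7·(x - 2)] = 16(x − 9) / (7(x - 2)).
So |(-6x - 4)/(x - 2) + 58/7| = 16|x − 9| / (7·|x − 2|).
Restrict delta ≤ 7/2. Then |x − 9| < 7/2 gives |x − 2| = |(x − 9) + 7| ≥ 7 − 7/2 = 7/2.
Hence |(-6x - 4)/(x - 2) + 58/7| < 16|x − 9|/(7·(7/2)) = (32/49)|x − 9|, which is < eps once |x − 9| < (49/32)eps.
Take delta = min(7/2, (49/32)eps). Then 0 < |x − 9| < delta forces both bounds, so |(-6x - 4)/(x - 2) + 58/7| < eps.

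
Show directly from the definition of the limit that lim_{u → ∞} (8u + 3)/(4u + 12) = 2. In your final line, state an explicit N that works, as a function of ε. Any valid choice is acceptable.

N = (21/4)/ε

Suppose ε > 0. We seek N > 0 such that u > N implies |(8u + 3)/(4u + 12) − 2| < ε.
(8u + 3)/(4u + 12) − 2 = (4(8u + 3) − 8(4u + 12)) / (4(4u + 12)) = -84/(4(4u + 12)).
For u > 0 we have 4u + 12 > 4u, so |(8u + 3)/(4u + 12) − 2| = 84/(4(4u + 12)) < 84/(4·4u) = (21/4)/u.
Thus |(8u + 3)/(4u + 12) − 2| < ε whenever u > (21/4)/ε.
Take N = (21/4)/ε. If u > N then |(8u + 3)/(4u + 12) − 2| < (21/4)/u < ε.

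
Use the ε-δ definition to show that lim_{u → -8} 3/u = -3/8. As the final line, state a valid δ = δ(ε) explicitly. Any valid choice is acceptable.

Let ε > 0. We seek δ > 0 such that 0 < |u + 8| < δ implies |3/u + 3/8| < ε.
|3/u + 3/8| = 3·|-8 − u|/(8·|u|) = 3|u + 8|/(8|u|).
Restrict δ ≤ 4. Then |u + 8| < 4 gives |u| > 4, so 8|u| > 32.
Then |3/u + 3/8| < 3|u + 8|/32, which is < ε when |u + 8| < (32/3)ε.
Take δ = min(4, (32/3)ε). Then 0 < |u + 8| < δ gives both |u + 8| < 4 and |u + 8| < (32/3)ε, so |3/u + 3/8| < ε.

δ = min(4, (32/3)ε)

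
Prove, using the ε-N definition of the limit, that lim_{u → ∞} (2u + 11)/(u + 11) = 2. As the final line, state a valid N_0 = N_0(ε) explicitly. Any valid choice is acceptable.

N_0 = 11/ε

Fix ε > 0. We seek N_0 > 0 such that u > N_0 implies |(2u + 11)/(u + 11) − 2| < ε.
(2u + 11)/(u + 11) − 2 = ((2u + 11) − 2(u + 11)) / ((u + 11)) = -11/((u + 11)).
For u > 0 we have u + 11 > u, so |(2u + 11)/(u + 11) − 2| = 11/((u + 11)) < 11/(u) = 11/u.
Thus |(2u + 11)/(u + 11) − 2| < ε whenever u > 11/ε.
Take N_0 = 11/ε. If u > N_0 then |(2u + 11)/(u + 11) − 2| < 11/u < ε.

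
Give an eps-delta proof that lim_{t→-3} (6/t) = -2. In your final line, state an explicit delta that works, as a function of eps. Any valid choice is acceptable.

delta = min(3/2, (3/4)eps)

Let eps > 0. We seek delta > 0 such that 0 < |t + 3| < delta implies |6/t + 2| < eps.
|6/t + 2| = 6·|-3 − t|/(3·|t|) = 6|t + 3|/(3|t|).
Restrict delta ≤ 3/2. Then |t + 3| < 3/2 gives |t| > 3/2, so 3|t| > 9/2.
Then |6/t + 2| < 6|t + 3|/(9/2), which is < eps when |t + 3| < (3/4)eps.
Take delta = min(3/2, (3/4)eps). Then 0 < |t + 3| < delta gives both |t + 3| < 3/2 and |t + 3| < (3/4)eps, so |6/t + 2| < eps.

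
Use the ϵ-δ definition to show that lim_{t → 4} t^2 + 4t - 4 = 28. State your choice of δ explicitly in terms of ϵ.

Fix ϵ > 0. We want δ > 0 such that 0 < |t − 4| < δ implies |(t^2 + 4t - 4) − 28| < ϵ.
(t^2 + 4t - 4) − 28 = t^2 + 4t - 32 = (t − 4)(t + 8).
So |(t^2 + 4t - 4) − 28| = |t − 4|·|t + 8|.
Require δ ≤ 1. Then |t − 4| < 1 gives |t| < 5, and by the triangle inequality |t + 8| ≤ 5 + 8 = 13.
Hence |(t^2 + 4t - 4) − 28| ≤ 13|t − 4| < ϵ provided |t − 4| < ϵ/13.
Choosing δ = min(1, ϵ/13) ensures both conditions, hence |(t^2 + 4t - 4) − 28| < ϵ.

δ = min(1, ϵ/13)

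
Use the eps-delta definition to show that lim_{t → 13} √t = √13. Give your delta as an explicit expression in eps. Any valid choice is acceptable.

Fix eps > 0. We want delta > 0 such that 0 < |t − 13| < delta implies |√t − √13| < eps.
Rationalise: √t − √13 = (t − 13)/(√t + √13), so |√t − √13| = |t − 13|/(√t + √13).
Restrict delta ≤ 13 so that |t − 13| < 13 forces t > 0, and then √t + √13 > √13.
Hence |√t − √13| < |t − 13|/√13, which is < eps once |t − 13| < √13·eps.
Take delta = min(13, √13·eps). If 0 < |t − 13| < delta then t > 0 and |√t − √13| < |t − 13|/√13 < eps.

delta = min(13, √13·eps)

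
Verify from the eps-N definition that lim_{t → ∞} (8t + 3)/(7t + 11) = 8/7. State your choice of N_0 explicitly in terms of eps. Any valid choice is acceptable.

Fix eps > 0. We seek N_0 > 0 such that t > N_0 implies |(8t + 3)/(7t + 11) − (8/7)| < eps.
(8t + 3)/(7t + 11) − (8/7) = (7(8t + 3) − 8(7t + 11)) / (7(7t + 11)) = -67/(7(7t + 11)).
For t > 0 we have 7t + 11 > 7t, so |(8t + 3)/(7t + 11) − (8/7)| = 67/(7(7t + 11)) < 67/(7·7t) = (67/49)/t.
Thus |(8t + 3)/(7t + 11) − (8/7)| < eps whenever t > (67/49)/eps.
Take N_0 = (67/49)/eps. If t > N_0 then |(8t + 3)/(7t + 11) − (8/7)| < (67/49)/t < eps.

N_0 = (67/49)/eps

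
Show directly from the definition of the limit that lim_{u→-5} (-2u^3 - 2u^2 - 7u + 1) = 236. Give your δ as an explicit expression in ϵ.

δ = min(1, ϵ/167)

Let ϵ > 0 be given. We want δ > 0 such that 0 < |u + 5| < δ implies |(-2u^3 - 2u^2 - 7u + 1) − 236| < ϵ.
(-2u^3 - 2u^2 - 7u + 1) − 236 = -2u^3 - 2u^2 - 7u - 235 = (u + 5)(-2u^2 + 8u - 47).
So |(-2u^3 - 2u^2 - 7u + 1) − 236| = |u + 5|·|-2u^2 + 8u - 47|.
Assume first that |u + 5| < 1, so |u| < 6. Then |-2u^2 + 8u - 47| ≤ 2·6^2 + 8·6 + 47 = 167.
Hence |(-2u^3 - 2u^2 - 7u + 1) − 236| ≤ 167|u + 5| < ϵ provided |u + 5| < ϵ/167.
Take δ = min(1, ϵ/167). Then 0 < |u + 5| < δ gives both |u + 5| < 1 and |u + 5| < ϵ/167, so |(-2u^3 - 2u^2 - 7u + 1) − 236| < ϵ.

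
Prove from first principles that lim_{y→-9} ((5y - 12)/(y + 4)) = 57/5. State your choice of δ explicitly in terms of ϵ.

δ = min(5/2, (25/64)ϵ)

Suppose ϵ > 0. We want δ > 0 with 0 < |y + 9| < δ ⇒ |(5y - 12)/(y + 4) − (57/5)| < ϵ.
Combining over a common denominator, (5y - 12)/(y + 4) − (57/5) = [(5y - 12)·(-5) − (-57)·(y + 4)] / [(-5)·(y + 4)] = 32(y + 9) / ((-5)(y + 4)).
So |(5y - 12)/(y + 4) − (57/5)| = 32|y + 9| / (5·|y + 4|).
Require δ ≤ 5/2, so |y + 4| ≥ |-5| − |y + 9| > 5 − 5/2 = 5/2.
Hence |(5y - 12)/(y + 4) − (57/5)| < 32|y + 9|/(5·(5/2)) = (64/25)|y + 9|, which is < ϵ once |y + 9| < (25/64)ϵ.
Take δ = min(5/2, (25/64)ϵ). Then 0 < |y + 9| < δ forces both bounds, so |(5y - 12)/(y + 4) − (57/5)| < ϵ.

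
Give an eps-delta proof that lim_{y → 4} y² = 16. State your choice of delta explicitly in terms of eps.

delta = min(1, eps/9)

Fix eps > 0. We seek delta > 0 with 0 < |y − 4| < delta ⇒ |y² − 16| < eps.
Factor: y² − 16 = (y − 4)(y + 4), so |y² − 16| = |y − 4|·|y + 4|.
Impose delta ≤ 1 so that |y| < 5; then |y + 4| ≤ 9.
Hence |y² − 16| ≤ 9|y − 4|, which is < eps once |y − 4| < eps/9.
Take delta = min(1, eps/9). If 0 < |y − 4| < delta then both bounds hold and |y² − 16| ≤ 9|y − 4| < 9·(eps/9) = eps.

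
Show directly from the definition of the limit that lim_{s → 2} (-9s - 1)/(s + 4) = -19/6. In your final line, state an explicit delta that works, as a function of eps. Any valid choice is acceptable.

delta = min(3, (18/35)eps)

Fix eps > 0. We want delta > 0 with 0 < |s − 2| < delta ⇒ |(-9s - 1)/(s + 4) + 19/6| < eps.
Combining over a common denominator, (-9s - 1)/(s + 4) + 19/6 = [(-9s - 1)·6 − (-19)·(s + 4)] / [6·(s + 4)] = -35(s − 2) / (6(s + 4)).
So |(-9s - 1)/(s + 4) + 19/6| = 35|s − 2| / (6·|s + 4|).
Require delta ≤ 3, so |s + 4| ≥ |6| − |s − 2| > 6 − 3 = 3.
Hence |(-9s - 1)/(s + 4) + 19/6| < 35|s − 2|/(6·3) = (35/18)|s − 2|, which is < eps once |s − 2| < (18/35)eps.
Take delta = min(3, (18/35)eps). Then 0 < |s − 2| < delta forces both bounds, so |(-9s - 1)/(s + 4) + 19/6| < eps.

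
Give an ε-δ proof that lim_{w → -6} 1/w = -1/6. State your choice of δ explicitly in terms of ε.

δ = min(3, 18ε)

Suppose ε > 0. We seek δ > 0 such that 0 < |w + 6| < δ implies |1/w + 1/6| < ε.
|1/w + 1/6| = |-6 − w|/(6·|w|) = |w + 6|/(6|w|).
Require δ ≤ 3 so that |w| > 6 − 3 = 3, hence 6|w| > 18.
Then |1/w + 1/6| < |w + 6|/18, which is < ε when |w + 6| < 18ε.
Take δ = min(3, 18ε). Then 0 < |w + 6| < δ gives both |w + 6| < 3 and |w + 6| < 18ε, so |1/w + 1/6| < ε.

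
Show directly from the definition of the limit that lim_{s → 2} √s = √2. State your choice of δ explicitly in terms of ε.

δ = min(2, √2·ε)

Let ε > 0. We want δ > 0 such that 0 < |s − 2| < δ implies |√s − √2| < ε.
Multiplying by the conjugate, |√s − √2| = |s − 2|/(√s + √2).
Restrict δ ≤ 2 so that |s − 2| < 2 forces s > 0, and then √s + √2 > √2.
Hence |√s − √2| < |s − 2|/√2, which is < ε once |s − 2| < √2·ε.
Take δ = min(2, √2·ε). If 0 < |s − 2| < δ then s > 0 and |√s − √2| < |s − 2|/√2 < ε.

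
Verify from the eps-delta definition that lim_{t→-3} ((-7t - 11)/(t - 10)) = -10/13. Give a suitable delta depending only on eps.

delta = min(13/2, (169/162)eps)

Let eps > 0 be given. We want delta > 0 with 0 < |t + 3| < delta ⇒ |(-7t - 11)/(t - 10) + 10/13| < eps.
Combining over a common denominator, (-7t - 11)/(t - 10) + 10/13 = [(-7t - 11)·(-13) − 10·(t - 10)] / [(-13)·(t - 10)] = 81(t + 3) / ((-13)(t - 10)).
So |(-7t - 11)/(t - 10) + 10/13| = 81|t + 3| / (13·|t − 10|).
Restrict delta ≤ 13/2. Then |t + 3| < 13/2 gives |t − 10| = |(t + 3) + (-13)| ≥ 13 − 13/2 = 13/2.
Hence |(-7t - 11)/(t - 10) + 10/13| < 81|t + 3|/(13·(13/2)) = (162/169)|t + 3|, which is < eps once |t + 3| < (169/162)eps.
Take delta = min(13/2, (169/162)eps). Then 0 < |t + 3| < delta forces both bounds, so |(-7t - 11)/(t - 10) + 10/13| < eps.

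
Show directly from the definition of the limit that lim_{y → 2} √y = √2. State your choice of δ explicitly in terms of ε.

Let ε > 0 be given. We want δ > 0 such that 0 < |y − 2| < δ implies |√y − √2| < ε.
Multiplying by the conjugate, |√y − √2| = |y − 2|/(√y + √2).
Restrict δ ≤ 2 so that |y − 2| < 2 forces y > 0, and then √y + √2 > √2.
Hence |√y − √2| < |y − 2|/√2, which is < ε once |y − 2| < √2·ε.
Take δ = min(2, √2·ε). If 0 < |y − 2| < δ then y > 0 and |√y − √2| < |y − 2|/√2 < ε.

δ = min(2, √2·ε)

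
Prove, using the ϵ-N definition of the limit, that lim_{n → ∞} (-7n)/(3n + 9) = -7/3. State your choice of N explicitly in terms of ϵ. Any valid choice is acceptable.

N = 7/ϵ

Let ϵ > 0. For n ≥ 1, |(-7n)/(3n + 9) + 7/3| = |63|/(3(3n + 9)) = 63/(3(3n + 9)).
Since 3n + 9 ≥ 3n for n ≥ 1, this is ≤ 63/(3·3n) = 7/n.
So |(-7n)/(3n + 9) + 7/3| < ϵ whenever n > 7/ϵ.
Take N = 7/ϵ. If n > N then |(-7n)/(3n + 9) + 7/3| ≤ 7/n < ϵ.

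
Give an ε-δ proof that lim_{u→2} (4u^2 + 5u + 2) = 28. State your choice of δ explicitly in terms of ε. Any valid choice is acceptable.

δ = min(1, ε/25)

Suppose ε > 0. We want δ > 0 such that 0 < |u − 2| < δ implies |(4u^2 + 5u + 2) − 28| < ε.
(4u^2 + 5u + 2) − 28 = 4u^2 + 5u - 26 = (u − 2)(4u + 13).
So |(4u^2 + 5u + 2) − 28| = |u − 2|·|4u + 13|.
Assume first that |u − 2| < 1, so |u| < 3. Then |4u + 13| ≤ 4·3 + 13 = 25.
Hence |(4u^2 + 5u + 2) − 28| ≤ 25|u − 2| < ε provided |u − 2| < ε/25.
Take δ = min(1, ε/25). Then 0 < |u − 2| < δ gives both |u − 2| < 1 and |u − 2| < ε/25, so |(4u^2 + 5u + 2) − 28| < ε.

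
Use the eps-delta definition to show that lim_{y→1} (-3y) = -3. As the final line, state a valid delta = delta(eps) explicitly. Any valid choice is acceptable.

Let eps > 0. We need delta > 0 so that 0 < |y − 1| < delta implies |(-3y) + 3| < eps.
|(-3y) + 3| = |-3y + 3| = 3|y − 1|.
So 3|y − 1| < eps exactly when |y − 1| < eps/3.
Choosing delta = eps/3 gives |(-3y) + 3| = 3|y − 1| < eps whenever |y − 1| < delta.

delta = eps/3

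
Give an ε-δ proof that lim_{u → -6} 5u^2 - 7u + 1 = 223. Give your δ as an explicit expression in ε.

Let ε > 0. We want δ > 0 such that 0 < |u + 6| < δ implies |(5u^2 - 7u + 1) − 223| < ε.
(5u^2 - 7u + 1) − 223 = 5u^2 - 7u - 222 = (u + 6)(5u - 37).
So |(5u^2 - 7u + 1) − 223| = |u + 6|·|5u - 37|.
Require δ ≤ 2. Then |u + 6| < 2 gives |u| < 8, and by the triangle inequality |5u - 37| ≤ 5·8 + 37 = 77.
Hence |(5u^2 - 7u + 1) − 223| ≤ 77|u + 6| < ε provided |u + 6| < ε/77.
Choosing δ = min(2, ε/77) ensures both conditions, hence |(5u^2 - 7u + 1) − 223| < ε.

δ = min(2, ε/77)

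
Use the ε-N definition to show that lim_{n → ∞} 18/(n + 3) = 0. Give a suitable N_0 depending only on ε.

Suppose ε > 0. For n ≥ 1, |18/(n + 3) − 0| = 18/(n + 3) ≤ 18/n.
We need 18/n < ε, i.e. n > 18/ε.
Take N_0 = 18/ε. If n > N_0 then |18/(n + 3)| ≤ 18/n < ε.

N_0 = 18/ε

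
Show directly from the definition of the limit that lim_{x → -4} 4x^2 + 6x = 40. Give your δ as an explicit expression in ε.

Suppose ε > 0. We want δ > 0 such that 0 < |x + 4| < δ implies |(4x^2 + 6x) − 40| < ε.
(4x^2 + 6x) − 40 = 4x^2 + 6x - 40 = (x + 4)(4x - 10).
So |(4x^2 + 6x) − 40| = |x + 4|·|4x - 10|.
Require δ ≤ 1. Then |x + 4| < 1 gives |x| < 5, and by the triangle inequality |4x - 10| ≤ 4·5 + 10 = 30.
Hence |(4x^2 + 6x) − 40| ≤ 30|x + 4| < ε provided |x + 4| < ε/30.
Take δ = min(1, ε/30). Then 0 < |x + 4| < δ gives both |x + 4| < 1 and |x + 4| < ε/30, so |(4x^2 + 6x) − 40| < ε.

δ = min(1, ε/30)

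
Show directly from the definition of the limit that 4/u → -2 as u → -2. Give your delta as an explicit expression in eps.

delta = min(1, (1/2)eps)

Suppose eps > 0. We seek delta > 0 such that 0 < |u + 2| < delta implies |4/u + 2| < eps.
|4/u + 2| = 4·|-2 − u|/(2·|u|) = 4|u + 2|/(2|u|).
Require delta ≤ 1 so that |u| > 2 − 1 = 1, hence 2|u| > 2.
Then |4/u + 2| < 4|u + 2|/2, which is < eps when |u + 2| < (1/2)eps.
Take delta = min(1, (1/2)eps). Then 0 < |u + 2| < delta gives both |u + 2| < 1 and |u + 2| < (1/2)eps, so |4/u + 2| < eps.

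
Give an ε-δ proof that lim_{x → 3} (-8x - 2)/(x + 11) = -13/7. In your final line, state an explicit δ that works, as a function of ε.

δ = min(7, (49/43)ε)

Fix ε > 0. We want δ > 0 with 0 < |x − 3| < δ ⇒ |(-8x - 2)/(x + 11) + 13/7| < ε.
Combining over a common denominator, (-8x - 2)/(x + 11) + 13/7 = [(-8x - 2)·14 − (-26)·(x + 11)] / [14·(x + 11)] = -86(x − 3) / (14(x + 11)).
So |(-8x - 2)/(x + 11) + 13/7| = 86|x − 3| / (14·|x + 11|).
Restrict δ ≤ 7. Then |x − 3| < 7 gives |x + 11| = |(x − 3) + 14| ≥ 14 − 7 = 7.
Hence |(-8x - 2)/(x + 11) + 13/7| < 86|x − 3|/(14·7) = (43/49)|x − 3|, which is < ε once |x − 3| < (49/43)ε.
Take δ = min(7, (49/43)ε). Then 0 < |x − 3| < δ forces both bounds, so |(-8x - 2)/(x + 11) + 13/7| < ε.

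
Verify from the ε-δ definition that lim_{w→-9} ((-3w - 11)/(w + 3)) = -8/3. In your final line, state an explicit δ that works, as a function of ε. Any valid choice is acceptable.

Let ε > 0 be given. We want δ > 0 with 0 < |w + 9| < δ ⇒ |(-3w - 11)/(w + 3) + 8/3| < ε.
Combining over a common denominator, (-3w - 11)/(w + 3) + 8/3 = [(-3w - 11)·(-6) − 16·(w + 3)] / [(-6)·(w + 3)] = 2(w + 9) / ((-6)(w + 3)).
So |(-3w - 11)/(w + 3) + 8/3| = 2|w + 9| / (6·|w + 3|).
Require δ ≤ 3, so |w + 3| ≥ |-6| − |w + 9| > 6 − 3 = 3.
Hence |(-3w - 11)/(w + 3) + 8/3| < 2|w + 9|/(6·3) = (1/9)|w + 9|, which is < ε once |w + 9| < 9ε.
Take δ = min(3, 9ε). Then 0 < |w + 9| < δ forces both bounds, so |(-3w - 11)/(w + 3) + 8/3| < ε.

δ = min(3, 9ε)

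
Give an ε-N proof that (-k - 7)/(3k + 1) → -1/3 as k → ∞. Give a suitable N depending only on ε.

N = (20/9)/ε

Fix ε > 0. For k ≥ 1, |(-k - 7)/(3k + 1) + 1/3| = |-20|/(3(3k + 1)) = 20/(3(3k + 1)).
Since 3k + 1 ≥ 3k for k ≥ 1, this is ≤ 20/(3·3k) = (20/9)/k.
So |(-k - 7)/(3k + 1) + 1/3| < ε whenever k > (20/9)/ε.
Take N = (20/9)/ε. If k > N then |(-k - 7)/(3k + 1) + 1/3| ≤ (20/9)/k < ε.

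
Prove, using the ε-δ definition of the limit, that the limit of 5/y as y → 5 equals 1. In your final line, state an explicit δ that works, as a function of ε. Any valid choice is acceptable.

δ = min(5/2, (5/2)ε)

Suppose ε > 0. We seek δ > 0 such that 0 < |y − 5| < δ implies |5/y − 1| < ε.
|5/y − 1| = 5·|5 − y|/(5·|y|) = 5|y − 5|/(5|y|).
Require δ ≤ 5/2 so that |y| > 5 − 5/2 = 5/2, hence 5|y| > 25/2.
Then |5/y − 1| < 5|y − 5|/(25/2), which is < ε when |y − 5| < (5/2)ε.
Take δ = min(5/2, (5/2)ε). Then 0 < |y − 5| < δ gives both |y − 5| < 5/2 and |y − 5| < (5/2)ε, so |5/y − 1| < ε.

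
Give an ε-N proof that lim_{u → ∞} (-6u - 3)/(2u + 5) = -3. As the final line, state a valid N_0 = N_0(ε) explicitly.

Suppose ε > 0. We seek N_0 > 0 such that u > N_0 implies |(-6u - 3)/(2u + 5) + 3| < ε.
(-6u - 3)/(2u + 5) + 3 = (2(-6u - 3) − (-6)(2u + 5)) / (2(2u + 5)) = 24/(2(2u + 5)).
For u > 0 we have 2u + 5 > 2u, so |(-6u - 3)/(2u + 5) + 3| = 24/(2(2u + 5)) < 24/(2·2u) = 6/u.
Thus |(-6u - 3)/(2u + 5) + 3| < ε whenever u > 6/ε.
Take N_0 = 6/ε. If u > N_0 then |(-6u - 3)/(2u + 5) + 3| < 6/u < ε.

N_0 = 6/ε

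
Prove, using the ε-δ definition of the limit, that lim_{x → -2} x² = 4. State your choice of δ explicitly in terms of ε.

Suppose ε > 0. We seek δ > 0 with 0 < |x + 2| < δ ⇒ |x² − 4| < ε.
Factor: x² − 4 = (x + 2)(x - 2), so |x² − 4| = |x + 2|·|x - 2|.
Restrict δ ≤ 1. Then |x + 2| < 1 gives |x| < 3, so by the triangle inequality |x - 2| ≤ 3 + 2 = 5.
Hence |x² − 4| ≤ 5|x + 2|, which is < ε once |x + 2| < ε/5.
Take δ = min(1, ε/5). If 0 < |x + 2| < δ then both bounds hold and |x² − 4| ≤ 5|x + 2| < 5·(ε/5) = ε.

δ = min(1, ε/5)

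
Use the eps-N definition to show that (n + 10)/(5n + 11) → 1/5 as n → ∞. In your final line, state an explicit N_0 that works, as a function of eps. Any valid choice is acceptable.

Fix eps > 0. For n ≥ 1, |(n + 10)/(5n + 11) − (1/5)| = |39|/(5(5n + 11)) = 39/(5(5n + 11)).
Since 5n + 11 ≥ 5n for n ≥ 1, this is ≤ 39/(5·5n) = (39/25)/n.
So |(n + 10)/(5n + 11) − (1/5)| < eps whenever n > (39/25)/eps.
Take N_0 = (39/25)/eps. If n > N_0 then |(n + 10)/(5n + 11) − (1/5)| ≤ (39/25)/n < eps.

N_0 = (39/25)/eps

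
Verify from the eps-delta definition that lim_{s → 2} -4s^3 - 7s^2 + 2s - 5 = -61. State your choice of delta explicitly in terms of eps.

delta = min(1, eps/109)

Let eps > 0. We want delta > 0 such that 0 < |s − 2| < delta implies |(-4s^3 - 7s^2 + 2s - 5) + 61| < eps.
(-4s^3 - 7s^2 + 2s - 5) + 61 = -4s^3 - 7s^2 + 2s + 56 = (s − 2)(-4s^2 - 15s - 28).
So |(-4s^3 - 7s^2 + 2s - 5) + 61| = |s − 2|·|-4s^2 - 15s - 28|.
Assume first that |s − 2| < 1, so |s| < 3. Then |-4s^2 - 15s - 28| ≤ 4·3^2 + 15·3 + 28 = 109.
Hence |(-4s^3 - 7s^2 + 2s - 5) + 61| ≤ 109|s − 2| < eps provided |s − 2| < eps/109.
Choosing delta = min(1, eps/109) ensures both conditions, hence |(-4s^3 - 7s^2 + 2s - 5) + 61| < eps.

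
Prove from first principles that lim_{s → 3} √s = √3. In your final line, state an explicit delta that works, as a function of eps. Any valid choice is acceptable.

Let eps > 0. We want delta > 0 such that 0 < |s − 3| < delta implies |√s − √3| < eps.
Multiplying by the conjugate, |√s − √3| = |s − 3|/(√s + √3).
Restrict delta ≤ 3 so that |s − 3| < 3 forces s > 0, and then √s + √3 > √3.
Hence |√s − √3| < |s − 3|/√3, which is < eps once |s − 3| < √3·eps.
Take delta = min(3, √3·eps). If 0 < |s − 3| < delta then s > 0 and |√s − √3| < |s − 3|/√3 < eps.

delta = min(3, √3·eps)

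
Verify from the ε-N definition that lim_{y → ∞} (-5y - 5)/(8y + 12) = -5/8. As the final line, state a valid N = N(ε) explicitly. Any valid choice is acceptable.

N = (5/16)/ε

Let ε > 0. We seek N > 0 such that y > N implies |(-5y - 5)/(8y + 12) + 5/8| < ε.
(-5y - 5)/(8y + 12) + 5/8 = (8(-5y - 5) − (-5)(8y + 12)) / (8(8y + 12)) = 20/(8(8y + 12)).
For y > 0 we have 8y + 12 > 8y, so |(-5y - 5)/(8y + 12) + 5/8| = 20/(8(8y + 12)) < 20/(8·8y) = (5/16)/y.
Thus |(-5y - 5)/(8y + 12) + 5/8| < ε whenever y > (5/16)/ε.
Take N = (5/16)/ε. If y > N then |(-5y - 5)/(8y + 12) + 5/8| < (5/16)/y < ε.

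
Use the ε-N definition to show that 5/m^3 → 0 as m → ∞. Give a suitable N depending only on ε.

Let ε > 0. For m ≥ 1, |5/m^3 − 0| = 5/m^3.
5/m^3 < ε ⇔ m^3 > 5/ε ⇔ m > (5/ε)^{1/3}.
Take N = (5/ε)^{1/3}. Then m > N implies 5/m^3 < ε.

N = (5/ε)^{1/3}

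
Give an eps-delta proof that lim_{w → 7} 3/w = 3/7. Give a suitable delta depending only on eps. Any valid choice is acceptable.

delta = min(7/2, (49/6)eps)

Fix eps > 0. We seek delta > 0 such that 0 < |w − 7| < delta implies |3/w − (3/7)| < eps.
|3/w − (3/7)| = 3·|7 − w|/(7·|w|) = 3|w − 7|/(7|w|).
Restrict delta ≤ 7/2. Then |w − 7| < 7/2 gives |w| > 7/2, so 7|w| > 49/2.
Then |3/w − (3/7)| < 3|w − 7|/(49/2), which is < eps when |w − 7| < (49/6)eps.
Take delta = min(7/2, (49/6)eps). Then 0 < |w − 7| < delta gives both |w − 7| < 7/2 and |w − 7| < (49/6)eps, so |3/w − (3/7)| < eps.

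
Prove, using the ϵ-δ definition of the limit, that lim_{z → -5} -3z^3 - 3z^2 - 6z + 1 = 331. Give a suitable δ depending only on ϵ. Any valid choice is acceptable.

Suppose ϵ > 0. We want δ > 0 such that 0 < |z + 5| < δ implies |(-3z^3 - 3z^2 - 6z + 1) − 331| < ϵ.
(-3z^3 - 3z^2 - 6z + 1) − 331 = -3z^3 - 3z^2 - 6z - 330 = (z + 5)(-3z^2 + 12z - 66).
So |(-3z^3 - 3z^2 - 6z + 1) − 331| = |z + 5|·|-3z^2 + 12z - 66|.
Require δ ≤ 2. Then |z + 5| < 2 gives |z| < 7, and by the triangle inequality |-3z^2 + 12z - 66| ≤ 3·7^2 + 12·7 + 66 = 297.
Hence |(-3z^3 - 3z^2 - 6z + 1) − 331| ≤ 297|z + 5| < ϵ provided |z + 5| < ϵ/297.
Choosing δ = min(2, ϵ/297) ensures both conditions, hence |(-3z^3 - 3z^2 - 6z + 1) − 331| < ϵ.

δ = min(2, ϵ/297)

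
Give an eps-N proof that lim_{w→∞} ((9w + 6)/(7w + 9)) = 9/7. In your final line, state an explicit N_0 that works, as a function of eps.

N_0 = (39/49)/eps

Suppose eps > 0. We seek N_0 > 0 such that w > N_0 implies |(9w + 6)/(7w + 9) − (9/7)| < eps.
(9w + 6)/(7w + 9) − (9/7) = (7(9w + 6) − 9(7w + 9)) / (7(7w + 9)) = -39/(7(7w + 9)).
For w > 0 we have 7w + 9 > 7w, so |(9w + 6)/(7w + 9) − (9/7)| = 39/(7(7w + 9)) < 39/(7·7w) = (39/49)/w.
Thus |(9w + 6)/(7w + 9) − (9/7)| < eps whenever w > (39/49)/eps.
Take N_0 = (39/49)/eps. If w > N_0 then |(9w + 6)/(7w + 9) − (9/7)| < (39/49)/w < eps.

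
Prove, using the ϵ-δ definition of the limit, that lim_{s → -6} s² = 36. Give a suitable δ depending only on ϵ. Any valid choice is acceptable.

Fix ϵ > 0. We seek δ > 0 with 0 < |s + 6| < δ ⇒ |s² − 36| < ϵ.
Factor: s² − 36 = (s + 6)(s - 6), so |s² − 36| = |s + 6|·|s - 6|.
Restrict δ ≤ 1. Then |s + 6| < 1 gives |s| < 7, so by the triangle inequality |s - 6| ≤ 7 + 6 = 13.
Hence |s² − 36| ≤ 13|s + 6|, which is < ϵ once |s + 6| < ϵ/13.
Take δ = min(1, ϵ/13). If 0 < |s + 6| < δ then both bounds hold and |s² − 36| ≤ 13|s + 6| < 13·(ϵ/13) = ϵ.

δ = min(1, ϵ/13)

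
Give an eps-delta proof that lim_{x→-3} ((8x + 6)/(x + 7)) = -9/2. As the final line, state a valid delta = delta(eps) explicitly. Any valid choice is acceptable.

delta = min(2, (4/25)eps)

Let eps > 0. We want delta > 0 with 0 < |x + 3| < delta ⇒ |(8x + 6)/(x + 7) + 9/2| < eps.
Combining over a common denominator, (8x + 6)/(x + 7) + 9/2 = [(8x + 6)·4 − (-18)·(x + 7)] / [4·(x + 7)] = 50(x + 3) / (4(x + 7)).
So |(8x + 6)/(x + 7) + 9/2| = 50|x + 3| / (4·|x + 7|).
Restrict delta ≤ 2. Then |x + 3| < 2 gives |x + 7| = |(x + 3) + 4| ≥ 4 − 2 = 2.
Hence |(8x + 6)/(x + 7) + 9/2| < 50|x + 3|/(4·2) = (25/4)|x + 3|, which is < eps once |x + 3| < (4/25)eps.
Take delta = min(2, (4/25)eps). Then 0 < |x + 3| < delta forces both bounds, so |(8x + 6)/(x + 7) + 9/2| < eps.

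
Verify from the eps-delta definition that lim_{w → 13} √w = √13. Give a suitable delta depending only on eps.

delta = min(13, √13·eps)

Let eps > 0. We want delta > 0 such that 0 < |w − 13| < delta implies |√w − √13| < eps.
Multiplying by the conjugate, |√w − √13| = |w − 13|/(√w + √13).
Restrict delta ≤ 13 so that |w − 13| < 13 forces w > 0, and then √w + √13 > √13.
Hence |√w − √13| < |w − 13|/√13, which is < eps once |w − 13| < √13·eps.
Take delta = min(13, √13·eps). If 0 < |w − 13| < delta then w > 0 and |√w − √13| < |w − 13|/√13 < eps.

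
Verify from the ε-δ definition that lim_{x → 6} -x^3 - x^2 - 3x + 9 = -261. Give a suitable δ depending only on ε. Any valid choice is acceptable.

Let ε > 0 be given. We want δ > 0 such that 0 < |x − 6| < δ implies |(-x^3 - x^2 - 3x + 9) + 261| < ε.
(-x^3 - x^2 - 3x + 9) + 261 = -x^3 - x^2 - 3x + 270 = (x − 6)(-x^2 - 7x - 45).
So |(-x^3 - x^2 - 3x + 9) + 261| = |x − 6|·|-x^2 - 7x - 45|.
Assume first that |x − 6| < 1, so |x| < 7. Then |-x^2 - 7x - 45| ≤ 7^2 + 7·7 + 45 = 143.
Hence |(-x^3 - x^2 - 3x + 9) + 261| ≤ 143|x − 6| < ε provided |x − 6| < ε/143.
Choosing δ = min(1, ε/143) ensures both conditions, hence |(-x^3 - x^2 - 3x + 9) + 261| < ε.

δ = min(1, ε/143)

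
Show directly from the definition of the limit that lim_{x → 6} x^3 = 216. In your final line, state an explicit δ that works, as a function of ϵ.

Fix ϵ > 0. We seek δ > 0 with 0 < |x − 6| < δ ⇒ |x^3 − 216| < ϵ.
Factor: x^3 − 216 = (x − 6)(x^2 + 6x + 36), so |x^3 − 216| = |x − 6|·|x^2 + 6x + 36|.
Impose δ ≤ 2 so that |x| < 8; then |x^2 + 6x + 36| ≤ 148.
Hence |x^3 − 216| ≤ 148|x − 6|, which is < ϵ once |x − 6| < ϵ/148.
Take δ = min(2, ϵ/148). If 0 < |x − 6| < δ then both bounds hold and |x^3 − 216| ≤ 148|x − 6| < 148·(ϵ/148) = ϵ.

δ = min(2, ϵ/148)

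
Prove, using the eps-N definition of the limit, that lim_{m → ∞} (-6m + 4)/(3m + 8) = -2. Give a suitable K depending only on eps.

K = (20/3)/eps

Fix eps > 0. For m ≥ 1, |(-6m + 4)/(3m + 8) + 2| = |60|/(3(3m + 8)) = 60/(3(3m + 8)).
Since 3m + 8 ≥ 3m for m ≥ 1, this is ≤ 60/(3·3m) = (20/3)/m.
So |(-6m + 4)/(3m + 8) + 2| < eps whenever m > (20/3)/eps.
Take K = (20/3)/eps. If m > K then |(-6m + 4)/(3m + 8) + 2| ≤ (20/3)/m < eps.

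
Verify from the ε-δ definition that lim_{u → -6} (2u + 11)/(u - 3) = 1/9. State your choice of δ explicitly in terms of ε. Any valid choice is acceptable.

Let ε > 0. We want δ > 0 with 0 < |u + 6| < δ ⇒ |(2u + 11)/(u - 3) − (1/9)| < ε.
Combining over a common denominator, (2u + 11)/(u - 3) − (1/9) = [(2u + 11)·(-9) − (-1)·(u - 3)] / [(-9)·(u - 3)] = -17(u + 6) / ((-9)(u - 3)).
So |(2u + 11)/(u - 3) − (1/9)| = 17|u + 6| / (9·|u − 3|).
Restrict δ ≤ 9/2. Then |u + 6| < 9/2 gives |u − 3| = |(u + 6) + (-9)| ≥ 9 − 9/2 = 9/2.
Hence |(2u + 11)/(u - 3) − (1/9)| < 17|u + 6|/(9·(9/2)) = (34/81)|u + 6|, which is < ε once |u + 6| < (81/34)ε.
Take δ = min(9/2, (81/34)ε). Then 0 < |u + 6| < δ forces both bounds, so |(2u + 11)/(u - 3) − (1/9)| < ε.

δ = min(9/2, (81/34)ε)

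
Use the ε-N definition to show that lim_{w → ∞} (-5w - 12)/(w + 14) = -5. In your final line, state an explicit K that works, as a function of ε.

Let ε > 0. We seek K > 0 such that w > K implies |(-5w - 12)/(w + 14) + 5| < ε.
(-5w - 12)/(w + 14) + 5 = ((-5w - 12) − (-5)(w + 14)) / ((w + 14)) = 58/((w + 14)).
For w > 0 we have w + 14 > w, so |(-5w - 12)/(w + 14) + 5| = 58/((w + 14)) < 58/(w) = 58/w.
Thus |(-5w - 12)/(w + 14) + 5| < ε whenever w > 58/ε.
Take K = 58/ε. If w > K then |(-5w - 12)/(w + 14) + 5| < 58/w < ε.

K = 58/ε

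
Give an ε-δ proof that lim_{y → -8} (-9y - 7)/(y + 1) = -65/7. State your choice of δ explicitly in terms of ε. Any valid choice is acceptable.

Let ε > 0 be given. We want δ > 0 with 0 < |y + 8| < δ ⇒ |(-9y - 7)/(y + 1) + 65/7| < ε.
Combining over a common denominator, (-9y - 7)/(y + 1) + 65/7 = [(-9y - 7)·(-7) − 65·(y + 1)] / [(-7)·(y + 1)] = -2(y + 8) / ((-7)(y + 1)).
So |(-9y - 7)/(y + 1) + 65/7| = 2|y + 8| / (7·|y + 1|).
Restrict δ ≤ 7/2. Then |y + 8| < 7/2 gives |y + 1| = |(y + 8) + (-7)| ≥ 7 − 7/2 = 7/2.
Hence |(-9y - 7)/(y + 1) + 65/7| < 2|y + 8|/(7·(7/2)) = (4/49)|y + 8|, which is < ε once |y + 8| < (49/4)ε.
Take δ = min(7/2, (49/4)ε). Then 0 < |y + 8| < δ forces both bounds, so |(-9y - 7)/(y + 1) + 65/7| < ε.

δ = min(7/2, (49/4)ε)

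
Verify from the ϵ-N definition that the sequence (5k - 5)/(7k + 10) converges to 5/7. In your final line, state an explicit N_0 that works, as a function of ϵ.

Let ϵ > 0 be given. For k ≥ 1, |(5k - 5)/(7k + 10) − (5/7)| = |-85|/(7(7k + 10)) = 85/(7(7k + 10)).
Since 7k + 10 ≥ 7k for k ≥ 1, this is ≤ 85/(7·7k) = (85/49)/k.
So |(5k - 5)/(7k + 10) − (5/7)| < ϵ whenever k > (85/49)/ϵ.
Take N_0 = (85/49)/ϵ. If k > N_0 then |(5k - 5)/(7k + 10) − (5/7)| ≤ (85/49)/k < ϵ.

N_0 = (85/49)/ϵ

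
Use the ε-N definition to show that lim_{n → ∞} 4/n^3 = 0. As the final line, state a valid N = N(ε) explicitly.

Suppose ε > 0. For n ≥ 1, |4/n^3 − 0| = 4/n^3.
4/n^3 < ε ⇔ n^3 > 4/ε ⇔ n > (4/ε)^{1/3}.
Take N = (4/ε)^{1/3}. Then n > N implies 4/n^3 < ε.

N = (4/ε)^{1/3}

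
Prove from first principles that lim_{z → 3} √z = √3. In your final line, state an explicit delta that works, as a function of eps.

Fix eps > 0. We want delta > 0 such that 0 < |z − 3| < delta implies |√z − √3| < eps.
Rationalise: √z − √3 = (z − 3)/(√z + √3), so |√z − √3| = |z − 3|/(√z + √3).
Restrict delta ≤ 3 so that |z − 3| < 3 forces z > 0, and then √z + √3 > √3.
Hence |√z − √3| < |z − 3|/√3, which is < eps once |z − 3| < √3·eps.
Take delta = min(3, √3·eps). If 0 < |z − 3| < delta then z > 0 and |√z − √3| < |z − 3|/√3 < eps.

delta = min(3, √3·eps)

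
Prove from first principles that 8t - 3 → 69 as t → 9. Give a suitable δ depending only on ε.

δ = ε/8

Let ε > 0 be given. We need δ > 0 so that 0 < |t − 9| < δ implies |(8t - 3) − 69| < ε.
Since (8t - 3) − 69 = 8(t − 9), we have |(8t - 3) − 69| = 8|t − 9|.
Thus it suffices that |t − 9| < ε/8.
Choosing δ = ε/8 gives |(8t - 3) − 69| = 8|t − 9| < ε whenever |t − 9| < δ.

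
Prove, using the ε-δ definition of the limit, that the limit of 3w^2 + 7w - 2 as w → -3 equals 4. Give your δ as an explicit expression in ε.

δ = min(1, ε/14)

Let ε > 0. We want δ > 0 such that 0 < |w + 3| < δ implies |(3w^2 + 7w - 2) − 4| < ε.
(3w^2 + 7w - 2) − 4 = 3w^2 + 7w - 6 = (w + 3)(3w - 2).
So |(3w^2 + 7w - 2) − 4| = |w + 3|·|3w - 2|.
Assume first that |w + 3| < 1, so |w| < 4. Then |3w - 2| ≤ 3·4 + 2 = 14.
Hence |(3w^2 + 7w - 2) − 4| ≤ 14|w + 3| < ε provided |w + 3| < ε/14.
Take δ = min(1, ε/14). Then 0 < |w + 3| < δ gives both |w + 3| < 1 and |w + 3| < ε/14, so |(3w^2 + 7w - 2) − 4| < ε.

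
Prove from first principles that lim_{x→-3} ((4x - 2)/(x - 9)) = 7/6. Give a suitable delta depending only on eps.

delta = min(6, (36/17)eps)

Let eps > 0. We want delta > 0 with 0 < |x + 3| < delta ⇒ |(4x - 2)/(x - 9) − (7/6)| < eps.
Combining over a common denominator, (4x - 2)/(x - 9) − (7/6) = [(4x - 2)·(-12) − (-14)·(x - 9)] / [(-12)·(x - 9)] = -34(x + 3) / ((-12)(x - 9)).
So |(4x - 2)/(x - 9) − (7/6)| = 34|x + 3| / (12·|x − 9|).
Restrict delta ≤ 6. Then |x + 3| < 6 gives |x − 9| = |(x + 3) + (-12)| ≥ 12 − 6 = 6.
Hence |(4x - 2)/(x - 9) − (7/6)| < 34|x + 3|/(12·6) = (17/36)|x + 3|, which is < eps once |x + 3| < (36/17)eps.
Take delta = min(6, (36/17)eps). Then 0 < |x + 3| < delta forces both bounds, so |(4x - 2)/(x - 9) − (7/6)| < eps.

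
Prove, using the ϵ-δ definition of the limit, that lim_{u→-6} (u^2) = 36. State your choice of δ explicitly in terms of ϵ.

Suppose ϵ > 0. We seek δ > 0 with 0 < |u + 6| < δ ⇒ |u^2 − 36| < ϵ.
Factor: u^2 − 36 = (u + 6)(u - 6), so |u^2 − 36| = |u + 6|·|u - 6|.
Restrict δ ≤ 1. Then |u + 6| < 1 gives |u| < 7, so by the triangle inequality |u - 6| ≤ 7 + 6 = 13.
Hence |u^2 − 36| ≤ 13|u + 6|, which is < ϵ once |u + 6| < ϵ/13.
Take δ = min(1, ϵ/13). If 0 < |u + 6| < δ then both bounds hold and |u^2 − 36| ≤ 13|u + 6| < 13·(ϵ/13) = ϵ.

δ = min(1, ϵ/13)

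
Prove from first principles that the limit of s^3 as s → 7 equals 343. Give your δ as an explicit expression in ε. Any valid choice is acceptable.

δ = min(2, ε/193)

Suppose ε > 0. We seek δ > 0 with 0 < |s − 7| < δ ⇒ |s^3 − 343| < ε.
Factor: s^3 − 343 = (s − 7)(s^2 + 7s + 49), so |s^3 − 343| = |s − 7|·|s^2 + 7s + 49|.
Impose δ ≤ 2 so that |s| < 9; then |s^2 + 7s + 49| ≤ 193.
Hence |s^3 − 343| ≤ 193|s − 7|, which is < ε once |s − 7| < ε/193.
Take δ = min(2, ε/193). If 0 < |s − 7| < δ then both bounds hold and |s^3 − 343| ≤ 193|s − 7| < 193·(ε/193) = ε.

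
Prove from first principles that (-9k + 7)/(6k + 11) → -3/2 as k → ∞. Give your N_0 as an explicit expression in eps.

Suppose eps > 0. For k ≥ 1, |(-9k + 7)/(6k + 11) + 3/2| = |141|/(6(6k + 11)) = 141/(6(6k + 11)).
Since 6k + 11 ≥ 6k for k ≥ 1, this is ≤ 141/(6·6k) = (47/12)/k.
So |(-9k + 7)/(6k + 11) + 3/2| < eps whenever k > (47/12)/eps.
Take N_0 = (47/12)/eps. If k > N_0 then |(-9k + 7)/(6k + 11) + 3/2| ≤ (47/12)/k < eps.

N_0 = (47/12)/eps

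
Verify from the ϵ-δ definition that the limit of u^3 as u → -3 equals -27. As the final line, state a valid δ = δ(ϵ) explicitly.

δ = min(1, ϵ/37)

Fix ϵ > 0. We seek δ > 0 with 0 < |u + 3| < δ ⇒ |u^3 + 27| < ϵ.
Factor: u^3 + 27 = (u + 3)(u^2 - 3u + 9), so |u^3 + 27| = |u + 3|·|u^2 - 3u + 9|.
Restrict δ ≤ 1. Then |u + 3| < 1 gives |u| < 4, so by the triangle inequality |u^2 - 3u + 9| ≤ 4^2 + 3·4 + 9 = 37.
Hence |u^3 + 27| ≤ 37|u + 3|, which is < ϵ once |u + 3| < ϵ/37.
Take δ = min(1, ϵ/37). If 0 < |u + 3| < δ then both bounds hold and |u^3 + 27| ≤ 37|u + 3| < 37·(ϵ/37) = ϵ.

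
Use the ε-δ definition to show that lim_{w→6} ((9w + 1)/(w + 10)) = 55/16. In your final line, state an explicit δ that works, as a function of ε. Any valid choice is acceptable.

δ = min(8, (128/89)ε)

Fix ε > 0. We want δ > 0 with 0 < |w − 6| < δ ⇒ |(9w + 1)/(w + 10) − (55/16)| < ε.
Combining over a common denominator, (9w + 1)/(w + 10) − (55/16) = [(9w + 1)·16 − 55·(w + 10)] / [16·(w + 10)] = 89(w − 6) / (16(w + 10)).
So |(9w + 1)/(w + 10) − (55/16)| = 89|w − 6| / (16·|w + 10|).
Require δ ≤ 8, so |w + 10| ≥ |16| − |w − 6| > 16 − 8 = 8.
Hence |(9w + 1)/(w + 10) − (55/16)| < 89|w − 6|/(16·8) = (89/128)|w − 6|, which is < ε once |w − 6| < (128/89)ε.
Take δ = min(8, (128/89)ε). Then 0 < |w − 6| < δ forces both bounds, so |(9w + 1)/(w + 10) − (55/16)| < ε.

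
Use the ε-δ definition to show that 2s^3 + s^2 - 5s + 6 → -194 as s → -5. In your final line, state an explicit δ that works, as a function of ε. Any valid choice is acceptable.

δ = min(1, ε/166)

Fix ε > 0. We want δ > 0 such that 0 < |s + 5| < δ implies |(2s^3 + s^2 - 5s + 6) + 194| < ε.
(2s^3 + s^2 - 5s + 6) + 194 = 2s^3 + s^2 - 5s + 200 = (s + 5)(2s^2 - 9s + 40).
So |(2s^3 + s^2 - 5s + 6) + 194| = |s + 5|·|2s^2 - 9s + 40|.
Require δ ≤ 1. Then |s + 5| < 1 gives |s| < 6, and by the triangle inequality |2s^2 - 9s + 40| ≤ 2·6^2 + 9·6 + 40 = 166.
Hence |(2s^3 + s^2 - 5s + 6) + 194| ≤ 166|s + 5| < ε provided |s + 5| < ε/166.
Take δ = min(1, ε/166). Then 0 < |s + 5| < δ gives both |s + 5| < 1 and |s + 5| < ε/166, so |(2s^3 + s^2 - 5s + 6) + 194| < ε.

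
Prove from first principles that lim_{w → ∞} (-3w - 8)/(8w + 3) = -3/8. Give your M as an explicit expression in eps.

Let eps > 0 be given. We seek M > 0 such that w > M implies |(-3w - 8)/(8w + 3) + 3/8| < eps.
(-3w - 8)/(8w + 3) + 3/8 = (8(-3w - 8) − (-3)(8w + 3)) / (8(8w + 3)) = -55/(8(8w + 3)).
For w > 0 we have 8w + 3 > 8w, so |(-3w - 8)/(8w + 3) + 3/8| = 55/(8(8w + 3)) < 55/(8·8w) = (55/64)/w.
Thus |(-3w - 8)/(8w + 3) + 3/8| < eps whenever w > (55/64)/eps.
Take M = (55/64)/eps. If w > M then |(-3w - 8)/(8w + 3) + 3/8| < (55/64)/w < eps.

M = (55/64)/eps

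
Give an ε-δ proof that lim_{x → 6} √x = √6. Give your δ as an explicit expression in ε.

Let ε > 0. We want δ > 0 such that 0 < |x − 6| < δ implies |√x − √6| < ε.
Rationalise: √x − √6 = (x − 6)/(√x + √6), so |√x − √6| = |x − 6|/(√x + √6).
Restrict δ ≤ 6 so that |x − 6| < 6 forces x > 0, and then √x + √6 > √6.
Hence |√x − √6| < |x − 6|/√6, which is < ε once |x − 6| < √6·ε.
Take δ = min(6, √6·ε). If 0 < |x − 6| < δ then x > 0 and |√x − √6| < |x − 6|/√6 < ε.

δ = min(6, √6·ε)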